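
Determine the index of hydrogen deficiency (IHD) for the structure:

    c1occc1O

Molecular formula from the SMILES: C4H4O2.
DoU = (2C + 2 + N − H − X)/2 = (2·4 + 2 + 0 − 4 − 0)/2 = 6/2 = 3.
(Structurally: 1 ring(s) + 2 π bond(s) = 3.)

3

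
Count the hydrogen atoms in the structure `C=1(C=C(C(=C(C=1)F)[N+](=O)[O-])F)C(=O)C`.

5

Hydrogens are implicit in SMILES; fill each atom to its normal valence:
  4 × C (aromatic): no H
  2 × C (aromatic): 1 H each → 2
  2 × F: no H
  2 × O: no H
  1 × C: 3 H
  1 × C: no H
  1 × N (charge +1): no H
  1 × O (charge -1): no H
  Total hydrogens = 5.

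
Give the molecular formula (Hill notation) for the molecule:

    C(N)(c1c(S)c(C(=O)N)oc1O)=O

Heavy atoms from the SMILES: 6 C, 2 N, 4 O, 1 S.
Implicit hydrogens by atom environment:
  4 × C (aromatic): no H
  2 × C: no H
  2 × N: 2 H each → 4
  2 × O: no H
  1 × O: 1 H
  1 × O (aromatic): no H
  1 × S: 1 H
  Total hydrogens = 6.
Molecular formula: C6H6N2O4S

C6H6N2O4S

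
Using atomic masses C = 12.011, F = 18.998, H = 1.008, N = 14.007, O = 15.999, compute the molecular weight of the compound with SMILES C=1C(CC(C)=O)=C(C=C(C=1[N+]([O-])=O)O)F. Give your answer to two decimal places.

Molecular formula: C9H8FNO4.
M = 9×12.011 + 1×18.998 + 8×1.008 + 1×14.007 + 4×15.999 = 213.16 g/mol.

213.16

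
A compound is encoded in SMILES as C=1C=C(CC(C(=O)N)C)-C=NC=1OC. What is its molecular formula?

C10H14N2O2

Heavy atoms from the SMILES: 10 C, 2 N, 2 O.
Implicit hydrogens by atom environment:
  3 × C (aromatic): 1 H each → 3
  2 × C: 3 H each → 6
  2 × C (aromatic): no H
  2 × O: no H
  1 × C: 2 H
  1 × C: 1 H
  1 × C: no H
  1 × N: 2 H
  1 × N (aromatic): no H
  Total hydrogens = 14.
Molecular formula: C10H14N2O2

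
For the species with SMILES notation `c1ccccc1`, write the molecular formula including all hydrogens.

Heavy atoms from the SMILES: 6 C.
Implicit hydrogens by atom environment:
  6 × C (aromatic): 1 H each → 6
  Total hydrogens = 6.
Molecular formula: C6H6

C6H6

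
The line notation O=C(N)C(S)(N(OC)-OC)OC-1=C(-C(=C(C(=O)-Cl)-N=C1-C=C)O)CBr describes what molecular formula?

Heavy atoms from the SMILES: 1 Br, 13 C, 1 Cl, 3 N, 6 O, 1 S.
Implicit hydrogens by atom environment:
  5 × C (aromatic): no H
  5 × O: no H
  3 × C: no H
  2 × C: 3 H each → 6
  2 × C: 2 H each → 4
  1 × Br: no H
  1 × C: 1 H
  1 × Cl: no H
  1 × N: 2 H
  1 × N (aromatic): no H
  1 × N: no H
  1 × O: 1 H
  1 × S: 1 H
  Total hydrogens = 15.
Molecular formula: C13H15BrClN3O6S

C13H15BrClN3O6S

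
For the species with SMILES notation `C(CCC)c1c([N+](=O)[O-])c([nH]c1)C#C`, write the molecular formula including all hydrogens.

Heavy atoms from the SMILES: 10 C, 2 N, 2 O.
Implicit hydrogens by atom environment:
  3 × C: 2 H each → 6
  3 × C (aromatic): no H
  1 × C: 3 H
  1 × C (aromatic): 1 H
  1 × C: 1 H
  1 × C: no H
  1 × N (aromatic): 1 H
  1 × N (charge +1): no H
  1 × O: no H
  1 × O (charge -1): no H
  Total hydrogens = 12.
Molecular formula: C10H12N2O2

C10H12N2O2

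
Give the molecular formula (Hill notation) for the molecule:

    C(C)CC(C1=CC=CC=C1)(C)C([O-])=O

Heavy atoms from the SMILES: 12 C, 2 O.
Implicit hydrogens by atom environment:
  5 × C (aromatic): 1 H each → 5
  2 × C: 3 H each → 6
  2 × C: 2 H each → 4
  2 × C: no H
  1 × C (aromatic): no H
  1 × O: no H
  1 × O (charge -1): no H
  Total hydrogens = 15.
Net charge -1.
Molecular formula: C12H15O2-

C12H15O2-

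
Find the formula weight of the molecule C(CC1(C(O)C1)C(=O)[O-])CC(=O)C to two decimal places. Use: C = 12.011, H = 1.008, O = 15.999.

Molecular formula: C9H13O4-.
M = 9×12.011 + 13×1.008 + 4×15.999 = 185.20 g/mol.

185.20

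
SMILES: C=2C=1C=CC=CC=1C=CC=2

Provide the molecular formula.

Heavy atoms from the SMILES: 10 C.
Implicit hydrogens by atom environment:
  8 × C (aromatic): 1 H each → 8
  2 × C (aromatic): no H
  Total hydrogens = 8.
Molecular formula: C10H8

C10H8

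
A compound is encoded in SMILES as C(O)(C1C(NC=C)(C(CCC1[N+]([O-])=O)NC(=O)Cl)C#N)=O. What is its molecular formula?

C11H13ClN4O5

Heavy atoms from the SMILES: 11 C, 1 Cl, 4 N, 5 O.
Implicit hydrogens by atom environment:
  4 × C: 1 H each → 4
  4 × C: no H
  3 × C: 2 H each → 6
  3 × O: no H
  2 × N: 1 H each → 2
  1 × Cl: no H
  1 × N: no H
  1 × N (charge +1): no H
  1 × O: 1 H
  1 × O (charge -1): no H
  Total hydrogens = 13.
Molecular formula: C11H13ClN4O5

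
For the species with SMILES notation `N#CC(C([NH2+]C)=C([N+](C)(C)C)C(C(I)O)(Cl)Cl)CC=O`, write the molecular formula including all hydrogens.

[C12H20Cl2IN3O2]2+

Heavy atoms from the SMILES: 12 C, 2 Cl, 1 I, 3 N, 2 O.
Implicit hydrogens by atom environment:
  4 × C: 3 H each → 12
  4 × C: no H
  3 × C: 1 H each → 3
  2 × Cl: no H
  1 × C: 2 H
  1 × I: no H
  1 × N (charge +1): 2 H
  1 × N (charge +1): no H
  1 × N: no H
  1 × O: 1 H
  1 × O: no H
  Total hydrogens = 20.
Net charge +2.
Molecular formula: [C12H20Cl2IN3O2]2+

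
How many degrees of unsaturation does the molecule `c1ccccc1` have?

Molecular formula from the SMILES: C6H6.
DoU = (2C + 2 + N − H − X)/2 = (2·6 + 2 + 0 − 6 − 0)/2 = 8/2 = 4.
(Structurally: 1 ring(s) + 3 π bond(s) = 4.)

4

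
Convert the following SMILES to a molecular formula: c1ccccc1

C6H6

Heavy atoms from the SMILES: 6 C.
Implicit hydrogens by atom environment:
  6 × C (aromatic): 1 H each → 6
  Total hydrogens = 6.
Molecular formula: C6H6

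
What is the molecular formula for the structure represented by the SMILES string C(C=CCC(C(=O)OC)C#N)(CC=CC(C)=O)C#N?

Heavy atoms from the SMILES: 14 C, 2 N, 3 O.
Implicit hydrogens by atom environment:
  6 × C: 1 H each → 6
  4 × C: no H
  3 × O: no H
  2 × C: 3 H each → 6
  2 × C: 2 H each → 4
  2 × N: no H
  Total hydrogens = 16.
Molecular formula: C14H16N2O3

C14H16N2O3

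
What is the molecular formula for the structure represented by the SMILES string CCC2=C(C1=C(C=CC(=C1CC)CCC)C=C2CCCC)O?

C21H30O

Heavy atoms from the SMILES: 21 C, 1 O.
Implicit hydrogens by atom environment:
  7 × C: 2 H each → 14
  7 × C (aromatic): no H
  4 × C: 3 H each → 12
  3 × C (aromatic): 1 H each → 3
  1 × O: 1 H
  Total hydrogens = 30.
Molecular formula: C21H30O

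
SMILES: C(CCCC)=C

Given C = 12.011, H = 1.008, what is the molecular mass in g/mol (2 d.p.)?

Molecular formula: C6H12.
M = 6×12.011 + 12×1.008 = 84.16 g/mol.

84.16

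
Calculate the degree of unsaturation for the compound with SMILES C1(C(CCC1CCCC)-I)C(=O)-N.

Molecular formula from the SMILES: C10H18INO.
DoU = (2C + 2 + N − H − X)/2 = (2·10 + 2 + 1 − 18 − 1)/2 = 4/2 = 2.
(Structurally: 1 ring(s) + 1 π bond(s) = 2.)

2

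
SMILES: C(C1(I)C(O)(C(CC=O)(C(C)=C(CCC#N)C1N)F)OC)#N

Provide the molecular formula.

C14H17FIN3O3

Heavy atoms from the SMILES: 14 C, 1 F, 1 I, 3 N, 3 O.
Implicit hydrogens by atom environment:
  7 × C: no H
  3 × C: 2 H each → 6
  2 × C: 3 H each → 6
  2 × C: 1 H each → 2
  2 × N: no H
  2 × O: no H
  1 × F: no H
  1 × I: no H
  1 × N: 2 H
  1 × O: 1 H
  Total hydrogens = 17.
Molecular formula: C14H17FIN3O3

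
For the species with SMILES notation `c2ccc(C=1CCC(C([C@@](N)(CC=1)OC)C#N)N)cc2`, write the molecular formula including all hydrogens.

C16H21N3O

Heavy atoms from the SMILES: 16 C, 3 N, 1 O.
Implicit hydrogens by atom environment:
  5 × C (aromatic): 1 H each → 5
  3 × C: 2 H each → 6
  3 × C: 1 H each → 3
  3 × C: no H
  2 × N: 2 H each → 4
  1 × C: 3 H
  1 × C (aromatic): no H
  1 × N: no H
  1 × O: no H
  Total hydrogens = 21.
Molecular formula: C16H21N3O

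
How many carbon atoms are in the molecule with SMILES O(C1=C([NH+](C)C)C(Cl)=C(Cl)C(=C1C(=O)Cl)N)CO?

10

The symbol for carbon appears 10 times in the SMILES. (Cl is a single chlorine, not C + l.)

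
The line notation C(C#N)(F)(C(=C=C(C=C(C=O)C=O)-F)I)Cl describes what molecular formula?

Heavy atoms from the SMILES: 9 C, 1 Cl, 2 F, 1 I, 1 N, 2 O.
Implicit hydrogens by atom environment:
  6 × C: no H
  3 × C: 1 H each → 3
  2 × F: no H
  2 × O: no H
  1 × Cl: no H
  1 × I: no H
  1 × N: no H
  Total hydrogens = 3.
Molecular formula: C9H3ClF2INO2

C9H3ClF2INO2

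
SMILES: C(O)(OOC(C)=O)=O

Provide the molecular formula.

Heavy atoms from the SMILES: 3 C, 5 O.
Implicit hydrogens by atom environment:
  4 × O: no H
  2 × C: no H
  1 × C: 3 H
  1 × O: 1 H
  Total hydrogens = 4.
Molecular formula: C3H4O5

C3H4O5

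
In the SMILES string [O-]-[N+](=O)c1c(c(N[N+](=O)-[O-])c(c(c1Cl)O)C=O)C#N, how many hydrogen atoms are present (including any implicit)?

Hydrogens are implicit in SMILES; fill each atom to its normal valence:
  6 × C (aromatic): no H
  3 × O: no H
  2 × N (charge +1): no H
  2 × O (charge -1): no H
  1 × C: 1 H
  1 × C: no H
  1 × Cl: no H
  1 × N: 1 H
  1 × N: no H
  1 × O: 1 H
  Total hydrogens = 3.

3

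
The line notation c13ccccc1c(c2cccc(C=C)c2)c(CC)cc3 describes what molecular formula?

Heavy atoms from the SMILES: 20 C.
Implicit hydrogens by atom environment:
  10 × C (aromatic): 1 H each → 10
  6 × C (aromatic): no H
  2 × C: 2 H each → 4
  1 × C: 3 H
  1 × C: 1 H
  Total hydrogens = 18.
Molecular formula: C20H18

C20H18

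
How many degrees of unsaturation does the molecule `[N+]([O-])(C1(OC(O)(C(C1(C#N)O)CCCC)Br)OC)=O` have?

Molecular formula from the SMILES: C10H15BrN2O6.
DoU = (2C + 2 + N − H − X)/2 = (2·10 + 2 + 2 − 15 − 1)/2 = 8/2 = 4.
(Structurally: 1 ring(s) + 3 π bond(s) = 4.)

4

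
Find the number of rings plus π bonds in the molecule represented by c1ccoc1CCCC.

Molecular formula from the SMILES: C8H12O.
DoU = (2C + 2 + N − H − X)/2 = (2·8 + 2 + 0 − 12 − 0)/2 = 6/2 = 3.
(Structurally: 1 ring(s) + 2 π bond(s) = 3.)

3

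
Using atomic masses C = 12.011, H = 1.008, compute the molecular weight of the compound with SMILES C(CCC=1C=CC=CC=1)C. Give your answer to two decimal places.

Molecular formula: C10H14.
M = 10×12.011 + 14×1.008 = 134.22 g/mol.

134.22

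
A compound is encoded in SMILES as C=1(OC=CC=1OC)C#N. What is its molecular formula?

C6H5NO2

Heavy atoms from the SMILES: 6 C, 1 N, 2 O.
Implicit hydrogens by atom environment:
  2 × C (aromatic): 1 H each → 2
  2 × C (aromatic): no H
  1 × C: 3 H
  1 × C: no H
  1 × N: no H
  1 × O (aromatic): no H
  1 × O: no H
  Total hydrogens = 5.
Molecular formula: C6H5NO2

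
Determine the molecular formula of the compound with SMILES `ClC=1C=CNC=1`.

Heavy atoms from the SMILES: 4 C, 1 Cl, 1 N.
Implicit hydrogens by atom environment:
  3 × C (aromatic): 1 H each → 3
  1 × C (aromatic): no H
  1 × Cl: no H
  1 × N (aromatic): 1 H
  Total hydrogens = 4.
Molecular formula: C4H4ClN

C4H4ClN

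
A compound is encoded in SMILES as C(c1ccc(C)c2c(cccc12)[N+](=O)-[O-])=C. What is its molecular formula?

Heavy atoms from the SMILES: 13 C, 1 N, 2 O.
Implicit hydrogens by atom environment:
  5 × C (aromatic): 1 H each → 5
  5 × C (aromatic): no H
  1 × C: 3 H
  1 × C: 2 H
  1 × C: 1 H
  1 × N (charge +1): no H
  1 × O: no H
  1 × O (charge -1): no H
  Total hydrogens = 11.
Molecular formula: C13H11NO2

C13H11NO2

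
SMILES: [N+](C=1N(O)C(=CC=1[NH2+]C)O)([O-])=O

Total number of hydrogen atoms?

8

Hydrogens are implicit in SMILES; fill each atom to its normal valence:
  3 × C (aromatic): no H
  2 × O: 1 H each → 2
  1 × C: 3 H
  1 × C (aromatic): 1 H
  1 × N (charge +1): 2 H
  1 × N (aromatic): no H
  1 × N (charge +1): no H
  1 × O: no H
  1 × O (charge -1): no H
  Total hydrogens = 8.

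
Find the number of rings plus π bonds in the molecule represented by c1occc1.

3

Molecular formula from the SMILES: C4H4O.
DoU = (2C + 2 + N − H − X)/2 = (2·4 + 2 + 0 − 4 − 0)/2 = 6/2 = 3.
(Structurally: 1 ring(s) + 2 π bond(s) = 3.)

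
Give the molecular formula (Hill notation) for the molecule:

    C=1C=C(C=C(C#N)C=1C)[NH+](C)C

Heavy atoms from the SMILES: 10 C, 2 N.
Implicit hydrogens by atom environment:
  3 × C: 3 H each → 9
  3 × C (aromatic): 1 H each → 3
  3 × C (aromatic): no H
  1 × C: no H
  1 × N (charge +1): 1 H
  1 × N: no H
  Total hydrogens = 13.
Net charge +1.
Molecular formula: C10H13N2+

C10H13N2+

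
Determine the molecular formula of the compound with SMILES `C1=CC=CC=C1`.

Heavy atoms from the SMILES: 6 C.
Implicit hydrogens by atom environment:
  6 × C (aromatic): 1 H each → 6
  Total hydrogens = 6.
Molecular formula: C6H6

C6H6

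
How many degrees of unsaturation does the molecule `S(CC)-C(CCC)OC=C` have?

1

Molecular formula from the SMILES: C8H16OS.
DoU = (2C + 2 + N − H − X)/2 = (2·8 + 2 + 0 − 16 − 0)/2 = 2/2 = 1.
(Structurally: 0 ring(s) + 1 π bond(s) = 1.)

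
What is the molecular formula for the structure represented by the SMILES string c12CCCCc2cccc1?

Heavy atoms from the SMILES: 10 C.
Implicit hydrogens by atom environment:
  4 × C: 2 H each → 8
  4 × C (aromatic): 1 H each → 4
  2 × C (aromatic): no H
  Total hydrogens = 12.
Molecular formula: C10H12

C10H12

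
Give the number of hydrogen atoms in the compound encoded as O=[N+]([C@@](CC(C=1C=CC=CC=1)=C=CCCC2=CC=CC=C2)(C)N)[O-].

22

Hydrogens are implicit in SMILES; fill each atom to its normal valence:
  10 × C (aromatic): 1 H each → 10
  3 × C: 2 H each → 6
  3 × C: no H
  2 × C (aromatic): no H
  1 × C: 3 H
  1 × C: 1 H
  1 × N: 2 H
  1 × N (charge +1): no H
  1 × O: no H
  1 × O (charge -1): no H
  Total hydrogens = 22.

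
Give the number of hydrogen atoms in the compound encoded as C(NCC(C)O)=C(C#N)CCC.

16

Hydrogens are implicit in SMILES; fill each atom to its normal valence:
  3 × C: 2 H each → 6
  2 × C: 3 H each → 6
  2 × C: 1 H each → 2
  2 × C: no H
  1 × N: 1 H
  1 × N: no H
  1 × O: 1 H
  Total hydrogens = 16.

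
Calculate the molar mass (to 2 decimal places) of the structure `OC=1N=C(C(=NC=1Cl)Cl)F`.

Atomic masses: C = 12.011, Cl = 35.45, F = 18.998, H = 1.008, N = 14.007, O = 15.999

182.96

Molecular formula: C4HCl2FN2O.
M = 4×12.011 + 2×35.45 + 1×18.998 + 1×1.008 + 2×14.007 + 1×15.999 = 182.96 g/mol.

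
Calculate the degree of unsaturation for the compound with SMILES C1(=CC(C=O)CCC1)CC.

Molecular formula from the SMILES: C9H14O.
DoU = (2C + 2 + N − H − X)/2 = (2·9 + 2 + 0 − 14 − 0)/2 = 6/2 = 3.
(Structurally: 1 ring(s) + 2 π bond(s) = 3.)

3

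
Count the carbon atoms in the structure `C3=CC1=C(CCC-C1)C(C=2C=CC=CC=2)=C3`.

16

The symbol for carbon appears 16 times in the SMILES.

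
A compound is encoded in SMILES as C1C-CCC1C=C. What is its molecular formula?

Heavy atoms from the SMILES: 7 C.
Implicit hydrogens by atom environment:
  5 × C: 2 H each → 10
  2 × C: 1 H each → 2
  Total hydrogens = 12.
Molecular formula: C7H12

C7H12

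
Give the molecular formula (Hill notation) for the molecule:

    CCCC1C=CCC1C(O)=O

C9H14O2

Heavy atoms from the SMILES: 9 C, 2 O.
Implicit hydrogens by atom environment:
  4 × C: 1 H each → 4
  3 × C: 2 H each → 6
  1 × C: 3 H
  1 × C: no H
  1 × O: 1 H
  1 × O: no H
  Total hydrogens = 14.
Molecular formula: C9H14O2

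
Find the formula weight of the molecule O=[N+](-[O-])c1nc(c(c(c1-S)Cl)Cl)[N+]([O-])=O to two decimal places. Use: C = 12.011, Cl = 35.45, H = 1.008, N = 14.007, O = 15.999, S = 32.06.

Molecular formula: C5HCl2N3O4S.
M = 5×12.011 + 2×35.45 + 1×1.008 + 3×14.007 + 4×15.999 + 1×32.06 = 270.04 g/mol.

270.04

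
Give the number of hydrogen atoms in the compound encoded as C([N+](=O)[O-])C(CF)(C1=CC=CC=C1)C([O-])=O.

9

Hydrogens are implicit in SMILES; fill each atom to its normal valence:
  5 × C (aromatic): 1 H each → 5
  2 × C: 2 H each → 4
  2 × C: no H
  2 × O: no H
  2 × O (charge -1): no H
  1 × C (aromatic): no H
  1 × F: no H
  1 × N (charge +1): no H
  Total hydrogens = 9.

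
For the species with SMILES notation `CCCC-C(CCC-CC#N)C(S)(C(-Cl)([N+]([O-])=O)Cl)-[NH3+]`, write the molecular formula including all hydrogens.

C12H22Cl2N3O2S+

Heavy atoms from the SMILES: 12 C, 2 Cl, 3 N, 2 O, 1 S.
Implicit hydrogens by atom environment:
  7 × C: 2 H each → 14
  3 × C: no H
  2 × Cl: no H
  1 × C: 3 H
  1 × C: 1 H
  1 × N (charge +1): 3 H
  1 × N (charge +1): no H
  1 × N: no H
  1 × O: no H
  1 × O (charge -1): no H
  1 × S: 1 H
  Total hydrogens = 22.
Net charge +1.
Molecular formula: C12H22Cl2N3O2S+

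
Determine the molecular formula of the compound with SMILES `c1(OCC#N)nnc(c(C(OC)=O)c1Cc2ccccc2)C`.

Heavy atoms from the SMILES: 16 C, 3 N, 3 O.
Implicit hydrogens by atom environment:
  5 × C (aromatic): 1 H each → 5
  5 × C (aromatic): no H
  3 × O: no H
  2 × C: 3 H each → 6
  2 × C: 2 H each → 4
  2 × C: no H
  2 × N (aromatic): no H
  1 × N: no H
  Total hydrogens = 15.
Molecular formula: C16H15N3O3

C16H15N3O3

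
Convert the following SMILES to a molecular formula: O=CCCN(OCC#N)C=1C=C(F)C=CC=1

Heavy atoms from the SMILES: 11 C, 1 F, 2 N, 2 O.
Implicit hydrogens by atom environment:
  4 × C (aromatic): 1 H each → 4
  3 × C: 2 H each → 6
  2 × C (aromatic): no H
  2 × N: no H
  2 × O: no H
  1 × C: 1 H
  1 × C: no H
  1 × F: no H
  Total hydrogens = 11.
Molecular formula: C11H11FN2O2

C11H11FN2O2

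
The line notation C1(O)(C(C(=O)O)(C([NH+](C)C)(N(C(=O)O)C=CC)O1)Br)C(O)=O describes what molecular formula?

C11H16BrN2O8+

Heavy atoms from the SMILES: 1 Br, 11 C, 2 N, 8 O.
Implicit hydrogens by atom environment:
  6 × C: no H
  4 × O: 1 H each → 4
  4 × O: no H
  3 × C: 3 H each → 9
  2 × C: 1 H each → 2
  1 × Br: no H
  1 × N (charge +1): 1 H
  1 × N: no H
  Total hydrogens = 16.
Net charge +1.
Molecular formula: C11H16BrN2O8+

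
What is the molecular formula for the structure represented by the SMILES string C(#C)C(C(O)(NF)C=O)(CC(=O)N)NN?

Heavy atoms from the SMILES: 7 C, 1 F, 4 N, 3 O.
Implicit hydrogens by atom environment:
  4 × C: no H
  2 × C: 1 H each → 2
  2 × N: 2 H each → 4
  2 × N: 1 H each → 2
  2 × O: no H
  1 × C: 2 H
  1 × F: no H
  1 × O: 1 H
  Total hydrogens = 11.
Molecular formula: C7H11FN4O3

C7H11FN4O3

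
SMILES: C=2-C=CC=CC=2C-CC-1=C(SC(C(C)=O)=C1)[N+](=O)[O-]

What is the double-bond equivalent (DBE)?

Molecular formula from the SMILES: C14H13NO3S.
DoU = (2C + 2 + N − H − X)/2 = (2·14 + 2 + 1 − 13 − 0)/2 = 18/2 = 9.
(Structurally: 2 ring(s) + 7 π bond(s) = 9.)

9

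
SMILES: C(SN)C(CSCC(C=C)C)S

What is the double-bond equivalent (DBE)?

1

Molecular formula from the SMILES: C8H17NS3.
DoU = (2C + 2 + N − H − X)/2 = (2·8 + 2 + 1 − 17 − 0)/2 = 2/2 = 1.
(Structurally: 0 ring(s) + 1 π bond(s) = 1.)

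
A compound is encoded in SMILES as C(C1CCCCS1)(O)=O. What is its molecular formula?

C6H10O2S

Heavy atoms from the SMILES: 6 C, 2 O, 1 S.
Implicit hydrogens by atom environment:
  4 × C: 2 H each → 8
  1 × C: 1 H
  1 × C: no H
  1 × O: 1 H
  1 × O: no H
  1 × S: no H
  Total hydrogens = 10.
Molecular formula: C6H10O2S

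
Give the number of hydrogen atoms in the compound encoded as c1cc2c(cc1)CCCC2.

Hydrogens are implicit in SMILES; fill each atom to its normal valence:
  4 × C: 2 H each → 8
  4 × C (aromatic): 1 H each → 4
  2 × C (aromatic): no H
  Total hydrogens = 12.

12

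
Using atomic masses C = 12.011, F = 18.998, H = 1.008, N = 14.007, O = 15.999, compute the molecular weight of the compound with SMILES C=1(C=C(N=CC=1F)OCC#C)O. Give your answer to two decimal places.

167.14

Molecular formula: C8H6FNO2.
M = 8×12.011 + 1×18.998 + 6×1.008 + 1×14.007 + 2×15.999 = 167.14 g/mol.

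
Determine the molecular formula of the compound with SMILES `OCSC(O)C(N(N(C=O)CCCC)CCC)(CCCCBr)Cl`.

C15H30BrClN2O3S

Heavy atoms from the SMILES: 1 Br, 15 C, 1 Cl, 2 N, 3 O, 1 S.
Implicit hydrogens by atom environment:
  10 × C: 2 H each → 20
  2 × C: 3 H each → 6
  2 × C: 1 H each → 2
  2 × N: no H
  2 × O: 1 H each → 2
  1 × Br: no H
  1 × C: no H
  1 × Cl: no H
  1 × O: no H
  1 × S: no H
  Total hydrogens = 30.
Molecular formula: C15H30BrClN2O3S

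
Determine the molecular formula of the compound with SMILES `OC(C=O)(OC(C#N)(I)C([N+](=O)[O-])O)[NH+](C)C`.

C7H11IN3O6+

Heavy atoms from the SMILES: 7 C, 1 I, 3 N, 6 O.
Implicit hydrogens by atom environment:
  3 × C: no H
  3 × O: no H
  2 × C: 3 H each → 6
  2 × C: 1 H each → 2
  2 × O: 1 H each → 2
  1 × I: no H
  1 × N (charge +1): 1 H
  1 × N: no H
  1 × N (charge +1): no H
  1 × O (charge -1): no H
  Total hydrogens = 11.
Net charge +1.
Molecular formula: C7H11IN3O6+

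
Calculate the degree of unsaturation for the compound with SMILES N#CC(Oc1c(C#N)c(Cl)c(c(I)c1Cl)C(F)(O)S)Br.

Molecular formula from the SMILES: C10H3BrCl2FIN2O2S.
DoU = (2C + 2 + N − H − X)/2 = (2·10 + 2 + 2 − 3 − 5)/2 = 16/2 = 8.
(Structurally: 1 ring(s) + 7 π bond(s) = 8.)

8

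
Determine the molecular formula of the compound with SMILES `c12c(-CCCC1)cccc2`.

C10H12

Heavy atoms from the SMILES: 10 C.
Implicit hydrogens by atom environment:
  4 × C: 2 H each → 8
  4 × C (aromatic): 1 H each → 4
  2 × C (aromatic): no H
  Total hydrogens = 12.
Molecular formula: C10H12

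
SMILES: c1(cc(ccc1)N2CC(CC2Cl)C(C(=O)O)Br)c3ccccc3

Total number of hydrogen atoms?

Hydrogens are implicit in SMILES; fill each atom to its normal valence:
  9 × C (aromatic): 1 H each → 9
  3 × C: 1 H each → 3
  3 × C (aromatic): no H
  2 × C: 2 H each → 4
  1 × Br: no H
  1 × C: no H
  1 × Cl: no H
  1 × N: no H
  1 × O: 1 H
  1 × O: no H
  Total hydrogens = 17.

17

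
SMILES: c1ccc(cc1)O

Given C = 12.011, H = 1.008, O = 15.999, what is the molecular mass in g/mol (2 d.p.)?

Molecular formula: C6H6O.
M = 6×12.011 + 6×1.008 + 1×15.999 = 94.11 g/mol.

94.11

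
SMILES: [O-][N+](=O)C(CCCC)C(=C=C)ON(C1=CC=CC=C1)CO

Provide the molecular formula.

C15H20N2O4

Heavy atoms from the SMILES: 15 C, 2 N, 4 O.
Implicit hydrogens by atom environment:
  5 × C: 2 H each → 10
  5 × C (aromatic): 1 H each → 5
  2 × C: no H
  2 × O: no H
  1 × C: 3 H
  1 × C: 1 H
  1 × C (aromatic): no H
  1 × N: no H
  1 × N (charge +1): no H
  1 × O: 1 H
  1 × O (charge -1): no H
  Total hydrogens = 20.
Molecular formula: C15H20N2O4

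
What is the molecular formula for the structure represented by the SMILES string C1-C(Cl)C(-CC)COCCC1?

Heavy atoms from the SMILES: 9 C, 1 Cl, 1 O.
Implicit hydrogens by atom environment:
  6 × C: 2 H each → 12
  2 × C: 1 H each → 2
  1 × C: 3 H
  1 × Cl: no H
  1 × O: no H
  Total hydrogens = 17.
Molecular formula: C9H17ClO

C9H17ClO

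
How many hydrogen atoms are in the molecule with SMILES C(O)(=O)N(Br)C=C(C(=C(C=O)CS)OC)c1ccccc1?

Hydrogens are implicit in SMILES; fill each atom to its normal valence:
  5 × C (aromatic): 1 H each → 5
  4 × C: no H
  3 × O: no H
  2 × C: 1 H each → 2
  1 × Br: no H
  1 × C: 3 H
  1 × C: 2 H
  1 × C (aromatic): no H
  1 × N: no H
  1 × O: 1 H
  1 × S: 1 H
  Total hydrogens = 14.

14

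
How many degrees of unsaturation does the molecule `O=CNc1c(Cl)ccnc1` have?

Molecular formula from the SMILES: C6H5ClN2O.
DoU = (2C + 2 + N − H − X)/2 = (2·6 + 2 + 2 − 5 − 1)/2 = 10/2 = 5.
(Structurally: 1 ring(s) + 4 π bond(s) = 5.)

5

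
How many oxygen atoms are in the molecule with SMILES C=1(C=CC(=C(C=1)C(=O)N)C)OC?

2

The symbol for oxygen appears 2 times in the SMILES.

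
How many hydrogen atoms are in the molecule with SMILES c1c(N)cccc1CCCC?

15

Hydrogens are implicit in SMILES; fill each atom to its normal valence:
  4 × C (aromatic): 1 H each → 4
  3 × C: 2 H each → 6
  2 × C (aromatic): no H
  1 × C: 3 H
  1 × N: 2 H
  Total hydrogens = 15.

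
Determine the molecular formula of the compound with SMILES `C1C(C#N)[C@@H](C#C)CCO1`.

C8H9NO

Heavy atoms from the SMILES: 8 C, 1 N, 1 O.
Implicit hydrogens by atom environment:
  3 × C: 2 H each → 6
  3 × C: 1 H each → 3
  2 × C: no H
  1 × N: no H
  1 × O: no H
  Total hydrogens = 9.
Molecular formula: C8H9NO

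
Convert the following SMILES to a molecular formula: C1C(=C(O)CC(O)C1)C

C7H12O2

Heavy atoms from the SMILES: 7 C, 2 O.
Implicit hydrogens by atom environment:
  3 × C: 2 H each → 6
  2 × C: no H
  2 × O: 1 H each → 2
  1 × C: 3 H
  1 × C: 1 H
  Total hydrogens = 12.
Molecular formula: C7H12O2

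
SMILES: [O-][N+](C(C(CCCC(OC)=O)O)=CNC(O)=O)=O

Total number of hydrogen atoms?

14

Hydrogens are implicit in SMILES; fill each atom to its normal valence:
  4 × O: no H
  3 × C: 2 H each → 6
  3 × C: no H
  2 × C: 1 H each → 2
  2 × O: 1 H each → 2
  1 × C: 3 H
  1 × N: 1 H
  1 × N (charge +1): no H
  1 × O (charge -1): no H
  Total hydrogens = 14.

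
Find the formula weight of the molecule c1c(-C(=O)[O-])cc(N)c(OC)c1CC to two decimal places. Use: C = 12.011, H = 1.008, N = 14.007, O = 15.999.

Molecular formula: C10H12NO3-.
M = 10×12.011 + 12×1.008 + 1×14.007 + 3×15.999 = 194.21 g/mol.

194.21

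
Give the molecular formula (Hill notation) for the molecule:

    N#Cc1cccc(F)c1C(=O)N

Heavy atoms from the SMILES: 8 C, 1 F, 2 N, 1 O.
Implicit hydrogens by atom environment:
  3 × C (aromatic): 1 H each → 3
  3 × C (aromatic): no H
  2 × C: no H
  1 × F: no H
  1 × N: 2 H
  1 × N: no H
  1 × O: no H
  Total hydrogens = 5.
Molecular formula: C8H5FN2O

C8H5FN2O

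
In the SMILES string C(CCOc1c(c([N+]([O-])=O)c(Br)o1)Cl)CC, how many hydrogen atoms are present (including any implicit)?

11

Hydrogens are implicit in SMILES; fill each atom to its normal valence:
  4 × C: 2 H each → 8
  4 × C (aromatic): no H
  2 × O: no H
  1 × Br: no H
  1 × C: 3 H
  1 × Cl: no H
  1 × N (charge +1): no H
  1 × O (aromatic): no H
  1 × O (charge -1): no H
  Total hydrogens = 11.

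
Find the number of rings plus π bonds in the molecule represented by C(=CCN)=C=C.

3

Molecular formula from the SMILES: C5H7N.
DoU = (2C + 2 + N − H − X)/2 = (2·5 + 2 + 1 − 7 − 0)/2 = 6/2 = 3.
(Structurally: 0 ring(s) + 3 π bond(s) = 3.)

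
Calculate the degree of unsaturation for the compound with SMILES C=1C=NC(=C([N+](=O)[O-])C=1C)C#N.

7

Molecular formula from the SMILES: C7H5N3O2.
DoU = (2C + 2 + N − H − X)/2 = (2·7 + 2 + 3 − 5 − 0)/2 = 14/2 = 7.
(Structurally: 1 ring(s) + 6 π bond(s) = 7.)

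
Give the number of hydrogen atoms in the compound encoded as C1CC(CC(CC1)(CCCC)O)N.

Hydrogens are implicit in SMILES; fill each atom to its normal valence:
  8 × C: 2 H each → 16
  1 × C: 3 H
  1 × C: 1 H
  1 × C: no H
  1 × N: 2 H
  1 × O: 1 H
  Total hydrogens = 23.

23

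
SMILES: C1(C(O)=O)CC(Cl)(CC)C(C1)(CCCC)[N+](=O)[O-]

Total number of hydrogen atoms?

Hydrogens are implicit in SMILES; fill each atom to its normal valence:
  6 × C: 2 H each → 12
  3 × C: no H
  2 × C: 3 H each → 6
  2 × O: no H
  1 × C: 1 H
  1 × Cl: no H
  1 × N (charge +1): no H
  1 × O: 1 H
  1 × O (charge -1): no H
  Total hydrogens = 20.

20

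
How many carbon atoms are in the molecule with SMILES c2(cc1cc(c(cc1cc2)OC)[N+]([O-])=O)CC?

The symbol for carbon appears 13 times in the SMILES. Lowercase c denotes aromatic carbon and counts toward C.

13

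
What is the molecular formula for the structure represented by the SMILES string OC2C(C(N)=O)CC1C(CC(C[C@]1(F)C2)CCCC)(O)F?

C15H25F2NO3

Heavy atoms from the SMILES: 15 C, 2 F, 1 N, 3 O.
Implicit hydrogens by atom environment:
  7 × C: 2 H each → 14
  4 × C: 1 H each → 4
  3 × C: no H
  2 × F: no H
  2 × O: 1 H each → 2
  1 × C: 3 H
  1 × N: 2 H
  1 × O: no H
  Total hydrogens = 25.
Molecular formula: C15H25F2NO3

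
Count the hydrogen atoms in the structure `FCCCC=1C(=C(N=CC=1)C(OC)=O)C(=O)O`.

12

Hydrogens are implicit in SMILES; fill each atom to its normal valence:
  3 × C: 2 H each → 6
  3 × C (aromatic): no H
  3 × O: no H
  2 × C (aromatic): 1 H each → 2
  2 × C: no H
  1 × C: 3 H
  1 × F: no H
  1 × N (aromatic): no H
  1 × O: 1 H
  Total hydrogens = 12.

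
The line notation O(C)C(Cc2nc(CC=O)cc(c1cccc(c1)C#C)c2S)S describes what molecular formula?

C18H17NO2S2

Heavy atoms from the SMILES: 18 C, 1 N, 2 O, 2 S.
Implicit hydrogens by atom environment:
  6 × C (aromatic): no H
  5 × C (aromatic): 1 H each → 5
  3 × C: 1 H each → 3
  2 × C: 2 H each → 4
  2 × O: no H
  2 × S: 1 H each → 2
  1 × C: 3 H
  1 × C: no H
  1 × N (aromatic): no H
  Total hydrogens = 17.
Molecular formula: C18H17NO2S2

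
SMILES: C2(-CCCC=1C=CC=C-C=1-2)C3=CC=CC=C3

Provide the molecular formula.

Heavy atoms from the SMILES: 16 C.
Implicit hydrogens by atom environment:
  9 × C (aromatic): 1 H each → 9
  3 × C: 2 H each → 6
  3 × C (aromatic): no H
  1 × C: 1 H
  Total hydrogens = 16.
Molecular formula: C16H16

C16H16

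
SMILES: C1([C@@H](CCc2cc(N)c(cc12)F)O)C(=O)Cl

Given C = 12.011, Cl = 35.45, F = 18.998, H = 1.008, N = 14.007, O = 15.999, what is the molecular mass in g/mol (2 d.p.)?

Molecular formula: C11H11ClFNO2.
M = 11×12.011 + 1×35.45 + 1×18.998 + 11×1.008 + 1×14.007 + 2×15.999 = 243.66 g/mol.

243.66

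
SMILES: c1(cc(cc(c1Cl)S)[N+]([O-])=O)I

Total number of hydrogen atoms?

3

Hydrogens are implicit in SMILES; fill each atom to its normal valence:
  4 × C (aromatic): no H
  2 × C (aromatic): 1 H each → 2
  1 × Cl: no H
  1 × I: no H
  1 × N (charge +1): no H
  1 × O: no H
  1 × O (charge -1): no H
  1 × S: 1 H
  Total hydrogens = 3.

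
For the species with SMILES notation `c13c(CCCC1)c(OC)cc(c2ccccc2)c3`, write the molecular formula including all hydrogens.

C17H18O

Heavy atoms from the SMILES: 17 C, 1 O.
Implicit hydrogens by atom environment:
  7 × C (aromatic): 1 H each → 7
  5 × C (aromatic): no H
  4 × C: 2 H each → 8
  1 × C: 3 H
  1 × O: no H
  Total hydrogens = 18.
Molecular formula: C17H18O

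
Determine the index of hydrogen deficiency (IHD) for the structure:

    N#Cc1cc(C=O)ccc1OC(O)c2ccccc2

Molecular formula from the SMILES: C15H11NO3.
DoU = (2C + 2 + N − H − X)/2 = (2·15 + 2 + 1 − 11 − 0)/2 = 22/2 = 11.
(Structurally: 2 ring(s) + 9 π bond(s) = 11.)

11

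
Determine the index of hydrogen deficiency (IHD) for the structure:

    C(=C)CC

1

Molecular formula from the SMILES: C4H8.
DoU = (2C + 2 + N − H − X)/2 = (2·4 + 2 + 0 − 8 − 0)/2 = 2/2 = 1.
(Structurally: 0 ring(s) + 1 π bond(s) = 1.)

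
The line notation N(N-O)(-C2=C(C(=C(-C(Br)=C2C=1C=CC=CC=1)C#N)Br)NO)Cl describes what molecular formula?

C13H9Br2ClN4O2

Heavy atoms from the SMILES: 2 Br, 13 C, 1 Cl, 4 N, 2 O.
Implicit hydrogens by atom environment:
  7 × C (aromatic): no H
  5 × C (aromatic): 1 H each → 5
  2 × Br: no H
  2 × N: 1 H each → 2
  2 × N: no H
  2 × O: 1 H each → 2
  1 × C: no H
  1 × Cl: no H
  Total hydrogens = 9.
Molecular formula: C13H9Br2ClN4O2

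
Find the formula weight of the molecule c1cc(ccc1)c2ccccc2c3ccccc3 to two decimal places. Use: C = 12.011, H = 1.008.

Molecular formula: C18H14.
M = 18×12.011 + 14×1.008 = 230.31 g/mol.

230.31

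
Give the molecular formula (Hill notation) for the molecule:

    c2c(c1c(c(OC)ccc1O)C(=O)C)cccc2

Heavy atoms from the SMILES: 15 C, 3 O.
Implicit hydrogens by atom environment:
  7 × C (aromatic): 1 H each → 7
  5 × C (aromatic): no H
  2 × C: 3 H each → 6
  2 × O: no H
  1 × C: no H
  1 × O: 1 H
  Total hydrogens = 14.
Molecular formula: C15H14O3

C15H14O3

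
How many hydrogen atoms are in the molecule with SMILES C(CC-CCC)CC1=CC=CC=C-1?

Hydrogens are implicit in SMILES; fill each atom to its normal valence:
  6 × C: 2 H each → 12
  5 × C (aromatic): 1 H each → 5
  1 × C: 3 H
  1 × C (aromatic): no H
  Total hydrogens = 20.

20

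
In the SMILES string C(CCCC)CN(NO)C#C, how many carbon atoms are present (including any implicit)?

8

The symbol for carbon appears 8 times in the SMILES.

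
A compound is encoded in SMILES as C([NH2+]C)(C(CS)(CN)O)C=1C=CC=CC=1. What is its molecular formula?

C11H19N2OS+

Heavy atoms from the SMILES: 11 C, 2 N, 1 O, 1 S.
Implicit hydrogens by atom environment:
  5 × C (aromatic): 1 H each → 5
  2 × C: 2 H each → 4
  1 × C: 3 H
  1 × C: 1 H
  1 × C: no H
  1 × C (aromatic): no H
  1 × N (charge +1): 2 H
  1 × N: 2 H
  1 × O: 1 H
  1 × S: 1 H
  Total hydrogens = 19.
Net charge +1.
Molecular formula: C11H19N2OS+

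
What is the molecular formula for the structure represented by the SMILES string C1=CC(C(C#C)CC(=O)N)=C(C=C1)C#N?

Heavy atoms from the SMILES: 12 C, 2 N, 1 O.
Implicit hydrogens by atom environment:
  4 × C (aromatic): 1 H each → 4
  3 × C: no H
  2 × C: 1 H each → 2
  2 × C (aromatic): no H
  1 × C: 2 H
  1 × N: 2 H
  1 × N: no H
  1 × O: no H
  Total hydrogens = 10.
Molecular formula: C12H10N2O

C12H10N2O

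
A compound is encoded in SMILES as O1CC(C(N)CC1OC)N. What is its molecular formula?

C6H14N2O2

Heavy atoms from the SMILES: 6 C, 2 N, 2 O.
Implicit hydrogens by atom environment:
  3 × C: 1 H each → 3
  2 × C: 2 H each → 4
  2 × N: 2 H each → 4
  2 × O: no H
  1 × C: 3 H
  Total hydrogens = 14.
Molecular formula: C6H14N2O2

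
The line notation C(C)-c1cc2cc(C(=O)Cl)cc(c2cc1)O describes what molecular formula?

Heavy atoms from the SMILES: 13 C, 1 Cl, 2 O.
Implicit hydrogens by atom environment:
  5 × C (aromatic): 1 H each → 5
  5 × C (aromatic): no H
  1 × C: 3 H
  1 × C: 2 H
  1 × C: no H
  1 × Cl: no H
  1 × O: 1 H
  1 × O: no H
  Total hydrogens = 11.
Molecular formula: C13H11ClO2

C13H11ClO2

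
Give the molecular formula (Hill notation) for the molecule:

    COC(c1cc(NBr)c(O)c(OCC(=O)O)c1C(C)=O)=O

Heavy atoms from the SMILES: 1 Br, 12 C, 1 N, 7 O.
Implicit hydrogens by atom environment:
  5 × C (aromatic): no H
  5 × O: no H
  3 × C: no H
  2 × C: 3 H each → 6
  2 × O: 1 H each → 2
  1 × Br: no H
  1 × C: 2 H
  1 × C (aromatic): 1 H
  1 × N: 1 H
  Total hydrogens = 12.
Molecular formula: C12H12BrNO7

C12H12BrNO7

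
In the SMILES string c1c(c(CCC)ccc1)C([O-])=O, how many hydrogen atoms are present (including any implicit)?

11

Hydrogens are implicit in SMILES; fill each atom to its normal valence:
  4 × C (aromatic): 1 H each → 4
  2 × C: 2 H each → 4
  2 × C (aromatic): no H
  1 × C: 3 H
  1 × C: no H
  1 × O: no H
  1 × O (charge -1): no H
  Total hydrogens = 11.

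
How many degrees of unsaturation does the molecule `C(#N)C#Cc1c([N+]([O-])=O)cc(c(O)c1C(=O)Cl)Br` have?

Molecular formula from the SMILES: C10H2BrClN2O4.
DoU = (2C + 2 + N − H − X)/2 = (2·10 + 2 + 2 − 2 − 2)/2 = 20/2 = 10.
(Structurally: 1 ring(s) + 9 π bond(s) = 10.)

10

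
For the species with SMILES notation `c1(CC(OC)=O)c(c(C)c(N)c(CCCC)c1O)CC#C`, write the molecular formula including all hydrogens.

C17H23NO3

Heavy atoms from the SMILES: 17 C, 1 N, 3 O.
Implicit hydrogens by atom environment:
  6 × C (aromatic): no H
  5 × C: 2 H each → 10
  3 × C: 3 H each → 9
  2 × C: no H
  2 × O: no H
  1 × C: 1 H
  1 × N: 2 H
  1 × O: 1 H
  Total hydrogens = 23.
Molecular formula: C17H23NO3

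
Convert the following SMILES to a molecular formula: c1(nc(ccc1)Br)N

C5H5BrN2

Heavy atoms from the SMILES: 1 Br, 5 C, 2 N.
Implicit hydrogens by atom environment:
  3 × C (aromatic): 1 H each → 3
  2 × C (aromatic): no H
  1 × Br: no H
  1 × N: 2 H
  1 × N (aromatic): no H
  Total hydrogens = 5.
Molecular formula: C5H5BrN2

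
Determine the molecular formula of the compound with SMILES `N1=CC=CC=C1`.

C5H5N

Heavy atoms from the SMILES: 5 C, 1 N.
Implicit hydrogens by atom environment:
  5 × C (aromatic): 1 H each → 5
  1 × N (aromatic): no H
  Total hydrogens = 5.
Molecular formula: C5H5N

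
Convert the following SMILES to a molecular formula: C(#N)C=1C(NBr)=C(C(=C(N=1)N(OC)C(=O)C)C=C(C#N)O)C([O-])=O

Heavy atoms from the SMILES: 1 Br, 13 C, 5 N, 5 O.
Implicit hydrogens by atom environment:
  5 × C (aromatic): no H
  5 × C: no H
  3 × N: no H
  3 × O: no H
  2 × C: 3 H each → 6
  1 × Br: no H
  1 × C: 1 H
  1 × N: 1 H
  1 × N (aromatic): no H
  1 × O: 1 H
  1 × O (charge -1): no H
  Total hydrogens = 9.
Net charge -1.
Molecular formula: C13H9BrN5O5-

C13H9BrN5O5-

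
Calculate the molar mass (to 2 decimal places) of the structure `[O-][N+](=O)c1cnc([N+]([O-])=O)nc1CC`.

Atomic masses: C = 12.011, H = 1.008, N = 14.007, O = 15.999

198.14

Molecular formula: C6H6N4O4.
M = 6×12.011 + 6×1.008 + 4×14.007 + 4×15.999 = 198.14 g/mol.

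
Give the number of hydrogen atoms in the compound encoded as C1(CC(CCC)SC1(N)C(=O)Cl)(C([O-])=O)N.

Hydrogens are implicit in SMILES; fill each atom to its normal valence:
  4 × C: no H
  3 × C: 2 H each → 6
  2 × N: 2 H each → 4
  2 × O: no H
  1 × C: 3 H
  1 × C: 1 H
  1 × Cl: no H
  1 × O (charge -1): no H
  1 × S: no H
  Total hydrogens = 14.

14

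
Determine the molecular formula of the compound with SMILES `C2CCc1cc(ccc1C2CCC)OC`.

C14H20O

Heavy atoms from the SMILES: 14 C, 1 O.
Implicit hydrogens by atom environment:
  5 × C: 2 H each → 10
  3 × C (aromatic): 1 H each → 3
  3 × C (aromatic): no H
  2 × C: 3 H each → 6
  1 × C: 1 H
  1 × O: no H
  Total hydrogens = 20.
Molecular formula: C14H20O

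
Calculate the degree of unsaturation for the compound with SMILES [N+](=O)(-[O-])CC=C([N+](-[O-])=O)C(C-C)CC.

3

Molecular formula from the SMILES: C8H14N2O4.
DoU = (2C + 2 + N − H − X)/2 = (2·8 + 2 + 2 − 14 − 0)/2 = 6/2 = 3.
(Structurally: 0 ring(s) + 3 π bond(s) = 3.)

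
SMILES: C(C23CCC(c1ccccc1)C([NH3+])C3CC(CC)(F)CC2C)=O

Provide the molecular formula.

C20H29FNO+

Heavy atoms from the SMILES: 20 C, 1 F, 1 N, 1 O.
Implicit hydrogens by atom environment:
  5 × C: 2 H each → 10
  5 × C: 1 H each → 5
  5 × C (aromatic): 1 H each → 5
  2 × C: 3 H each → 6
  2 × C: no H
  1 × C (aromatic): no H
  1 × F: no H
  1 × N (charge +1): 3 H
  1 × O: no H
  Total hydrogens = 29.
Net charge +1.
Molecular formula: C20H29FNO+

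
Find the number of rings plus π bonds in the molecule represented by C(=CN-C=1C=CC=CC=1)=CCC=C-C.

Molecular formula from the SMILES: C13H15N.
DoU = (2C + 2 + N − H − X)/2 = (2·13 + 2 + 1 − 15 − 0)/2 = 14/2 = 7.
(Structurally: 1 ring(s) + 6 π bond(s) = 7.)

7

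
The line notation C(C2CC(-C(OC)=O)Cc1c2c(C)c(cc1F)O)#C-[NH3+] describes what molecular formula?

C15H17FNO3+

Heavy atoms from the SMILES: 15 C, 1 F, 1 N, 3 O.
Implicit hydrogens by atom environment:
  5 × C (aromatic): no H
  3 × C: no H
  2 × C: 3 H each → 6
  2 × C: 2 H each → 4
  2 × C: 1 H each → 2
  2 × O: no H
  1 × C (aromatic): 1 H
  1 × F: no H
  1 × N (charge +1): 3 H
  1 × O: 1 H
  Total hydrogens = 17.
Net charge +1.
Molecular formula: C15H17FNO3+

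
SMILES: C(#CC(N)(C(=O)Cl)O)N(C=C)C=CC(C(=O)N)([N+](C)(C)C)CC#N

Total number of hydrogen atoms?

21

Hydrogens are implicit in SMILES; fill each atom to its normal valence:
  7 × C: no H
  3 × C: 3 H each → 9
  3 × C: 1 H each → 3
  2 × C: 2 H each → 4
  2 × N: 2 H each → 4
  2 × N: no H
  2 × O: no H
  1 × Cl: no H
  1 × N (charge +1): no H
  1 × O: 1 H
  Total hydrogens = 21.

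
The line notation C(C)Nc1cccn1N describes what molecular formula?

C6H11N3

Heavy atoms from the SMILES: 6 C, 3 N.
Implicit hydrogens by atom environment:
  3 × C (aromatic): 1 H each → 3
  1 × C: 3 H
  1 × C: 2 H
  1 × C (aromatic): no H
  1 × N: 2 H
  1 × N: 1 H
  1 × N (aromatic): no H
  Total hydrogens = 11.
Molecular formula: C6H11N3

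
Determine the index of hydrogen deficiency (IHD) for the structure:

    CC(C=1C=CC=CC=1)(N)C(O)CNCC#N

Molecular formula from the SMILES: C12H17N3O.
DoU = (2C + 2 + N − H − X)/2 = (2·12 + 2 + 3 − 17 − 0)/2 = 12/2 = 6.
(Structurally: 1 ring(s) + 5 π bond(s) = 6.)

6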